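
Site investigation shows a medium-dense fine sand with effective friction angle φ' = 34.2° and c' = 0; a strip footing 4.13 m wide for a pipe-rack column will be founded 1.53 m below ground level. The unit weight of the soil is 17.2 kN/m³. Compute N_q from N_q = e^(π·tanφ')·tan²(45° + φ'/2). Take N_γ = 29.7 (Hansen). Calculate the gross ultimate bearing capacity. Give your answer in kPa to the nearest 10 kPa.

tan34.2° = 0.6796, so N_q = e^(π×0.6796)·tan²(62.1°) = 8.457 × 3.567 = 30.17.
Overburden at base level: q = 17.2 × 1.53 = 26.316 kPa.
Surcharge term q·N_q = 26.316 × 30.168 = 793.89 kPa; self-weight term 0.5·γ·B·N_γ = 0.5 × 17.2 × 4.13 × 29.7 = 1054.9 kPa.
q_ult = 793.89 + 1054.9 = 1848.8 kPa.

q_ult ≈ 1850 kPa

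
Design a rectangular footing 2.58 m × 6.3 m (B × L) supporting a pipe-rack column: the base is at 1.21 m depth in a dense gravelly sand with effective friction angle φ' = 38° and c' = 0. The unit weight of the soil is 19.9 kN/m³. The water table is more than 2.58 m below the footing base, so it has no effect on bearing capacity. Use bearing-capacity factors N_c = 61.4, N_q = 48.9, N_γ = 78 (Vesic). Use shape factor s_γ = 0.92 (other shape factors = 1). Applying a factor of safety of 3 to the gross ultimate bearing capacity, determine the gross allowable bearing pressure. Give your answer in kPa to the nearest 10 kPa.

q_all ≈ 1010 kPa

Overburden at base level: q = 19.9 × 1.21 = 24.079 kPa.
Surcharge term q·N_q = 24.079 × 48.9 = 1177.5 kPa; self-weight term 0.5·γ·B·N_γ·s_γ = 0.5 × 19.9 × 2.58 × 78 × 0.92 = 1842.2 kPa.
q_ult = 1177.5 + 1842.2 = 3019.6 kPa.
q_all = q_ult / FS = 3019.6 / 3 = 1006.5 kPa.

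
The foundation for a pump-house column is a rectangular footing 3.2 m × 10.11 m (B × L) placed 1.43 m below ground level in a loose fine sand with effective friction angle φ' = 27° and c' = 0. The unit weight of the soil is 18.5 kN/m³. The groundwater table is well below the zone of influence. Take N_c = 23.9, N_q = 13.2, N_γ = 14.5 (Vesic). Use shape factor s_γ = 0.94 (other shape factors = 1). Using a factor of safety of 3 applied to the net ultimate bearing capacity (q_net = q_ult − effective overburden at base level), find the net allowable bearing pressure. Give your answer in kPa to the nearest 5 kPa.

Overburden at base level: q = 18.5 × 1.43 = 26.455 kPa.
Surcharge term q·N_q = 26.455 × 13.2 = 349.21 kPa; self-weight term 0.5·γ·B·N_γ·s_γ = 0.5 × 18.5 × 3.2 × 14.5 × 0.94 = 403.45 kPa.
q_ult = 349.21 + 403.45 = 752.65 kPa.
Net ultimate: q_net = 752.65 − 26.455 = 726.2 kPa.
q_all(net) = 726.2 / 3 = 242.07 kPa.

q_all(net) ≈ 240 kPa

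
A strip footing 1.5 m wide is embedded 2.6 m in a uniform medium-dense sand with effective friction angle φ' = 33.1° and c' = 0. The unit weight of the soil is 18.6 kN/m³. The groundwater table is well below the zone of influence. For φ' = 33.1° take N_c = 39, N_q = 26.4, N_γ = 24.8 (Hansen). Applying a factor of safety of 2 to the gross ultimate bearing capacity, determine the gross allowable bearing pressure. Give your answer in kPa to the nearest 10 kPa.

q = γ·D_f = 18.6 × 2.6 = 48.36 kPa.
q·N_q = 48.36 × 26.4 = 1276.7 kPa
0.5·γ·B·N_γ = 0.5 × 18.6 × 1.5 × 24.8 = 345.96 kPa
q_ult = 1276.7 + 345.96 = 1622.7 kPa.
q_all = q_ult / FS = 1622.7 / 2 = 811.33 kPa.

q_all ≈ 810 kPa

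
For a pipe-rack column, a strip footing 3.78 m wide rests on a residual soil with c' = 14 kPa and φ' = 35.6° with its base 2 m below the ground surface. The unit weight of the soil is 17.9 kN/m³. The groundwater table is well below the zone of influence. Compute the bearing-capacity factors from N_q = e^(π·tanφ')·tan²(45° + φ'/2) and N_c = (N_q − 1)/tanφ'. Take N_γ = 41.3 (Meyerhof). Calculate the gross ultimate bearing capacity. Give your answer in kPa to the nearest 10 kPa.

q_ult ≈ 3360 kPa

tan35.6° = 0.7159, so N_q = e^(π×0.7159)·tan²(62.8°) = 9.48 × 3.786 = 35.89.
N_c = (35.89 − 1)/tan35.6° = 48.74.
Effective surcharge at the founding depth q = γ·D_f = 17.9 × 2 = 35.8 kPa.
q_ult = c·N_c + q·N_q + 0.5·γ·B·N_γ
     = 14 × 48.736 + 35.8 × 35.891 + 0.5 × 17.9 × 3.78 × 41.3
     = 682.3 + 1284.9 + 1397.2 = 3364.4 kPa.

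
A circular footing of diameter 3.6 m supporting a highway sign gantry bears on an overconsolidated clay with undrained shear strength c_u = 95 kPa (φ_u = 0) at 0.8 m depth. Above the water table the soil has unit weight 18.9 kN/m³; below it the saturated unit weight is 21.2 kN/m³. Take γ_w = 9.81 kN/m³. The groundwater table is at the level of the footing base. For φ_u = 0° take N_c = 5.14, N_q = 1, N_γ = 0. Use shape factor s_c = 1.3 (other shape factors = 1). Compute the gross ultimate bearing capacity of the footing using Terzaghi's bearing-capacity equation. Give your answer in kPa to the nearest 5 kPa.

q_ult ≈ 650 kPa

Overburden at base level: q = 18.9 × 0.8 = 15.12 kPa.
Cohesion term c·N_c·s_c = 95 × 5.14 × 1.3 = 634.79 kPa; surcharge term q·N_q = 15.12 × 1 = 15.12 kPa.
q_ult = 634.79 + 15.12 = 649.91 kPa.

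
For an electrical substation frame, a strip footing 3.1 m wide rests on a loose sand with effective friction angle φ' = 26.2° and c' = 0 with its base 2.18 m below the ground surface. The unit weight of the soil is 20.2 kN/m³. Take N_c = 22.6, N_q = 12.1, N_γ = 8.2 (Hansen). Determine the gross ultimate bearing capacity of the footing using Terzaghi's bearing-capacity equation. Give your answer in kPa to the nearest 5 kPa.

Effective surcharge at the founding depth q = γ·D_f = 20.2 × 2.18 = 44.036 kPa.
q_ult = q·N_q + 0.5·γ·B·N_γ
     = 44.036 × 12.1 + 0.5 × 20.2 × 3.1 × 8.2
     = 532.84 + 256.74 = 789.58 kPa.

q_ult ≈ 790 kPa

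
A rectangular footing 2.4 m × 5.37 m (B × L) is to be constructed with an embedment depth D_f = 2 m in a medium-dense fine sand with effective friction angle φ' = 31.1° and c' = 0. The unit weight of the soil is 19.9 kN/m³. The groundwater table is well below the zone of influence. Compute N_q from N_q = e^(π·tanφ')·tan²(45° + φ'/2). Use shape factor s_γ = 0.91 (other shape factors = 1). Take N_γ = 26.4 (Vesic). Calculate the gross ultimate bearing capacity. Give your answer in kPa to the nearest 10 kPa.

tan31.1° = 0.6032, so N_q = e^(π×0.6032)·tan²(60.55°) = 6.653 × 3.137 = 20.87.
q = γ·D_f = 19.9 × 2 = 39.8 kPa.
q·N_q = 39.8 × 20.87 = 830.64 kPa
0.5·γ·B·N_γ·s_γ = 0.5 × 19.9 × 2.4 × 26.4 × 0.91 = 573.69 kPa
q_ult = 830.64 + 573.69 = 1404.3 kPa.

q_ult ≈ 1400 kPa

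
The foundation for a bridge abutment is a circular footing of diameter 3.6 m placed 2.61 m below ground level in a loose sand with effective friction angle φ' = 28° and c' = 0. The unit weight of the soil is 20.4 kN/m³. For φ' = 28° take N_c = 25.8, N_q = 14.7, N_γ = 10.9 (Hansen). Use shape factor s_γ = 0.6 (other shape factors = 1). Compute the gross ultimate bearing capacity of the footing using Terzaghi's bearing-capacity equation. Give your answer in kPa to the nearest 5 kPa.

q_ult ≈ 1025 kPa

q = γ·D_f = 20.4 × 2.61 = 53.244 kPa.
q·N_q = 53.244 × 14.7 = 782.69 kPa
0.5·γ·B·N_γ·s_γ = 0.5 × 20.4 × 3.6 × 10.9 × 0.6 = 240.15 kPa
q_ult = 782.69 + 240.15 = 1022.8 kPa.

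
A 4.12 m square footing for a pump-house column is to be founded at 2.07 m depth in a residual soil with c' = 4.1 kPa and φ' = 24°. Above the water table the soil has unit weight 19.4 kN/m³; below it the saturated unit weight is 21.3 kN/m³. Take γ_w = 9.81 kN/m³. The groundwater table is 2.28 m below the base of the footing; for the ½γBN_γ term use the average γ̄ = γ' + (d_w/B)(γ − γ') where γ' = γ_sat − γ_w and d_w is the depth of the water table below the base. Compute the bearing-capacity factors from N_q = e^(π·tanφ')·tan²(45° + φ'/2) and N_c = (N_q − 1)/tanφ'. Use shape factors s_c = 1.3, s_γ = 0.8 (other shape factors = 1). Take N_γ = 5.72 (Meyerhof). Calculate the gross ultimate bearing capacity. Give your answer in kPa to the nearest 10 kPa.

q_ult ≈ 640 kPa

tan24° = 0.4452, so N_q = e^(π×0.4452)·tan²(57°) = 4.05 × 2.371 = 9.6.
N_c = (9.6 − 1)/tan24° = 19.32.
Overburden at base level: q = 19.4 × 2.07 = 40.158 kPa.
The water table is 2.28 m below the base (< B = 4.12 m), so the ½γBN_γ term uses γ̄ = γ' + (d_w/B)(γ − γ') = 11.49 + (2.28/4.12)(19.4 − 11.49) = 15.867 kN/m³.
Cohesion term c·N_c·s_c = 4.1 × 19.324 × 1.3 = 102.99 kPa; surcharge term q·N_q = 40.158 × 9.6034 = 385.65 kPa; self-weight term 0.5·γ·B·N_γ·s_γ = 0.5 × 15.867 × 4.12 × 5.72 × 0.8 = 149.57 kPa.
q_ult = 102.99 + 385.65 + 149.57 = 638.22 kPa.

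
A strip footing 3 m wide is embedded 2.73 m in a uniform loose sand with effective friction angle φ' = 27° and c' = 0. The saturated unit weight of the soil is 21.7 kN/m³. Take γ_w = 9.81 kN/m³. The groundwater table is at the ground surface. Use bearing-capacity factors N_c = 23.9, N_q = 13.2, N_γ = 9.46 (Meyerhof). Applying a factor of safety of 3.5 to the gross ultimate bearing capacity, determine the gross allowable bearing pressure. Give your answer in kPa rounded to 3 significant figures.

With the water table at the surface the whole profile is submerged: γ' = 21.7 − 9.81 = 11.89 kN/m³, so q = γ'·D_f = 32.46 kPa; the same γ' applies in the ½γBN_γ term.
q_ult = q·N_q + 0.5·γ·B·N_γ
     = 32.46 × 13.2 + 0.5 × 11.89 × 3 × 9.46
     = 428.47 + 168.72 = 597.19 kPa.
q_all = q_ult / FS = 597.19 / 3.5 = 170.62 kPa.

q_all ≈ 171 kPa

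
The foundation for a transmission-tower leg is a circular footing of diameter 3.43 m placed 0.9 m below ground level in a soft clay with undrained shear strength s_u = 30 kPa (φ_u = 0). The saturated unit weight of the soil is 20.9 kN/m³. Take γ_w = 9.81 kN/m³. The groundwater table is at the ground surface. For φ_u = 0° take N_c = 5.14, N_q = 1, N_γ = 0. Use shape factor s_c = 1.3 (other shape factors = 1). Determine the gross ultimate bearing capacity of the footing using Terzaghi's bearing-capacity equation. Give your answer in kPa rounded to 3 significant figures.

q_ult ≈ 210 kPa

γ' = 20.9 − 9.81 = 11.09 kN/m³ (submerged throughout). q = 11.09 × 0.9 = 9.981 kPa.
c·N_c·s_c = 30 × 5.14 × 1.3 = 200.46 kPa
q·N_q = 9.981 × 1 = 9.981 kPa
q_ult = 200.46 + 9.981 = 210.44 kPa.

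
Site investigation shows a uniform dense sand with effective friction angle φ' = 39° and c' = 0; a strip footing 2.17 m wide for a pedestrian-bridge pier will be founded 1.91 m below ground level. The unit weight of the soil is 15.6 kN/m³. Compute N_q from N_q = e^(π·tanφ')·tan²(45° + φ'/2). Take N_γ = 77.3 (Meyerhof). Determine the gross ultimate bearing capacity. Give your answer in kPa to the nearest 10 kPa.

tan39° = 0.8098, so N_q = e^(π×0.8098)·tan²(64.5°) = 12.731 × 4.395 = 55.96.
Overburden at base level: q = 15.6 × 1.91 = 29.796 kPa.
Surcharge term q·N_q = 29.796 × 55.957 = 1667.3 kPa; self-weight term 0.5·γ·B·N_γ = 0.5 × 15.6 × 2.17 × 77.3 = 1308.4 kPa.
q_ult = 1667.3 + 1308.4 = 2975.7 kPa.

q_ult ≈ 2980 kPa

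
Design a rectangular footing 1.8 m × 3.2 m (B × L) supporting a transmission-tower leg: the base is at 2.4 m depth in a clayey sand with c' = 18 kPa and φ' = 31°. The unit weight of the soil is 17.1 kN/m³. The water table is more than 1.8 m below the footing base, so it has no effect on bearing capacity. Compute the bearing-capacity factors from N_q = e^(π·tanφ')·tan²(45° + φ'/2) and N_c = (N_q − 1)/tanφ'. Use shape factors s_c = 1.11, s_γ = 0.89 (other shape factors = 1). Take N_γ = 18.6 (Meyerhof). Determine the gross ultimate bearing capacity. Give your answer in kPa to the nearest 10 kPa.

tan31° = 0.6009, so N_q = e^(π×0.6009)·tan²(60.5°) = 6.604 × 3.124 = 20.63.
N_c = (20.63 − 1)/tan31° = 32.67.
Overburden at base level: q = 17.1 × 2.4 = 41.04 kPa.
Cohesion term c·N_c·s_c = 18 × 32.671 × 1.11 = 652.77 kPa; surcharge term q·N_q = 41.04 × 20.631 = 846.69 kPa; self-weight term 0.5·γ·B·N_γ·s_γ = 0.5 × 17.1 × 1.8 × 18.6 × 0.89 = 254.77 kPa.
q_ult = 652.77 + 846.69 + 254.77 = 1754.2 kPa.

q_ult ≈ 1750 kPa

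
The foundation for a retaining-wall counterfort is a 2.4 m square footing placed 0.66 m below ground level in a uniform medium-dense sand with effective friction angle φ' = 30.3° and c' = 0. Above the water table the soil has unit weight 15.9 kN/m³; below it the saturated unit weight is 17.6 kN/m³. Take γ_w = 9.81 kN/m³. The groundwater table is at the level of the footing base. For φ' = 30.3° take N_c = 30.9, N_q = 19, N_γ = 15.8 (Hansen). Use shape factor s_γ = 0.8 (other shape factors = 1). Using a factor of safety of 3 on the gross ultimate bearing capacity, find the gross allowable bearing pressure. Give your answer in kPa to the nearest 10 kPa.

Effective surcharge at the founding depth q = γ·D_f = 15.9 × 0.66 = 10.494 kPa.
The water table coincides with the base, so in the self-weight term γ → γ' = 7.79 kN/m³.
q_ult = q·N_q + 0.5·γ·B·N_γ·s_γ
     = 10.494 × 19 + 0.5 × 7.79 × 2.4 × 15.8 × 0.8
     = 199.39 + 118.16 = 317.54 kPa.
q_all = 317.54 / 3 = 105.85 kPa.

q_all ≈ 110 kPa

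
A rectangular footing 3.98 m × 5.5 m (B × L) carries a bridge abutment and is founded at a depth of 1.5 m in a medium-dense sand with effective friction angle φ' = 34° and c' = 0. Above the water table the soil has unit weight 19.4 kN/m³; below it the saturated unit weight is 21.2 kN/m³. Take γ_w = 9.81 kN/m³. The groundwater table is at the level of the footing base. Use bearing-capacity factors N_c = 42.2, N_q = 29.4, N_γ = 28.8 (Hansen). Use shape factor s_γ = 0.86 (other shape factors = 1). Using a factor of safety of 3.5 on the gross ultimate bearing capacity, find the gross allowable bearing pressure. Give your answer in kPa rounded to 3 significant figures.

q_all ≈ 405 kPa

Effective surcharge at the founding depth q = γ·D_f = 19.4 × 1.5 = 29.1 kPa.
The water table coincides with the base, so in the self-weight term γ → γ' = 11.39 kN/m³.
q_ult = q·N_q + 0.5·γ·B·N_γ·s_γ
     = 29.1 × 29.4 + 0.5 × 11.39 × 3.98 × 28.8 × 0.86
     = 855.54 + 561.39 = 1416.9 kPa.
q_all = 1416.9 / 3.5 = 404.84 kPa.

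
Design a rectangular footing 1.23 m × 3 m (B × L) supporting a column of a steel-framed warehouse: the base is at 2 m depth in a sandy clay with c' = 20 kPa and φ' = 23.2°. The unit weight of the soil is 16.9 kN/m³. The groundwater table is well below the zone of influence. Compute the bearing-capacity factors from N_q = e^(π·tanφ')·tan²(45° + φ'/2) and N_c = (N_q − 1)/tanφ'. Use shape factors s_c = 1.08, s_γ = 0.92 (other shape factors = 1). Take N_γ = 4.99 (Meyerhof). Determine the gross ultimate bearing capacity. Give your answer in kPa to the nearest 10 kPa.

tan23.2° = 0.4286, so N_q = e^(π×0.4286)·tan²(56.6°) = 3.844 × 2.3 = 8.84.
N_c = (8.84 − 1)/tan23.2° = 18.29.
Effective surcharge at the founding depth q = γ·D_f = 16.9 × 2 = 33.8 kPa.
q_ult = c·N_c·s_c + q·N_q + 0.5·γ·B·N_γ·s_γ
     = 20 × 18.294 × 1.08 + 33.8 × 8.841 + 0.5 × 16.9 × 1.23 × 4.99 × 0.92
     = 395.16 + 298.83 + 47.714 = 741.7 kPa.

q_ult ≈ 740 kPa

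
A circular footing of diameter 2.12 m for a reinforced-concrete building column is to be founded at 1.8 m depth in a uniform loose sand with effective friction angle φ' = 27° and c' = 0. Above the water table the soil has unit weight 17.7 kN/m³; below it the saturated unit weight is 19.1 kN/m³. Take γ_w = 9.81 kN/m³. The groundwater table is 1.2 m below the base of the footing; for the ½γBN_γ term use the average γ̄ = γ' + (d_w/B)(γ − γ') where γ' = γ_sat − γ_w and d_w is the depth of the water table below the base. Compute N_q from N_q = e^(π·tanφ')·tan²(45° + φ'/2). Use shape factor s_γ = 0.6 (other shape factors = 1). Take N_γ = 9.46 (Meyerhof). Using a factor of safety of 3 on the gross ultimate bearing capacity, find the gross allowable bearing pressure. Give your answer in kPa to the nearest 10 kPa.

q_all ≈ 170 kPa

N_q = e^(π·tan27°)·tan²(58.5°) = 13.2.
Overburden at base level: q = 17.7 × 1.8 = 31.86 kPa.
The water table is 1.2 m below the base (< B = 2.12 m), so the ½γBN_γ term uses γ̄ = γ' + (d_w/B)(γ − γ') = 9.29 + (1.2/2.12)(17.7 − 9.29) = 14.05 kN/m³.
Surcharge term q·N_q = 31.86 × 13.199 = 420.52 kPa; self-weight term 0.5·γ·B·N_γ·s_γ = 0.5 × 14.05 × 2.12 × 9.46 × 0.6 = 84.535 kPa.
q_ult = 420.52 + 84.535 = 505.06 kPa.
q_all = 505.06 / 3 = 168.35 kPa.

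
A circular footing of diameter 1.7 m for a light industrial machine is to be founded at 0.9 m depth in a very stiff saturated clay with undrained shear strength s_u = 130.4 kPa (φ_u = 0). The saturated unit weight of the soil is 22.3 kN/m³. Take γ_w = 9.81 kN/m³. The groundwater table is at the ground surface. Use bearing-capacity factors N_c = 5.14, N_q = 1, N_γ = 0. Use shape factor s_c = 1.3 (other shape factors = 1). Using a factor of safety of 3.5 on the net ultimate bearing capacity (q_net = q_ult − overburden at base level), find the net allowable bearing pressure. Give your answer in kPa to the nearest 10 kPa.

q_all(net) ≈ 250 kPa

γ' = 22.3 − 9.81 = 12.49 kN/m³ (submerged throughout). q = 12.49 × 0.9 = 11.241 kPa.
c·N_c·s_c = 130.4 × 5.14 × 1.3 = 871.33 kPa
q·N_q = 11.241 × 1 = 11.241 kPa
q_ult = 871.33 + 11.241 = 882.57 kPa.
q_net = 882.57 − 11.241 = 871.33 kPa.
q_all(net) = 871.33 / 3.5 = 248.95 kPa.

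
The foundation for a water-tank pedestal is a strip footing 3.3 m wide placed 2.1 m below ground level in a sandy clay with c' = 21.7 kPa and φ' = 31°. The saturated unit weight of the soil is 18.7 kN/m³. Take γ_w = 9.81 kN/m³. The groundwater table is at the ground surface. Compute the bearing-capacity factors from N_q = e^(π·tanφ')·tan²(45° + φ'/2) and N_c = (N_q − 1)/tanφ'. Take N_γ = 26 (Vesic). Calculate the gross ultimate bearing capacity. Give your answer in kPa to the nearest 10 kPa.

q_ult ≈ 1480 kPa

tan31° = 0.6009, so N_q = e^(π×0.6009)·tan²(60.5°) = 6.604 × 3.124 = 20.63.
N_c = (20.63 − 1)/tan31° = 32.67.
γ' = 18.7 − 9.81 = 8.89 kN/m³ (submerged throughout). q = 8.89 × 2.1 = 18.669 kPa; the same γ' applies in the ½γBN_γ term.
c·N_c = 21.7 × 32.671 = 708.96 kPa
q·N_q = 18.669 × 20.631 = 385.16 kPa
0.5·γ·B·N_γ = 0.5 × 8.89 × 3.3 × 26 = 381.38 kPa
q_ult = 708.96 + 385.16 + 381.38 = 1475.5 kPa.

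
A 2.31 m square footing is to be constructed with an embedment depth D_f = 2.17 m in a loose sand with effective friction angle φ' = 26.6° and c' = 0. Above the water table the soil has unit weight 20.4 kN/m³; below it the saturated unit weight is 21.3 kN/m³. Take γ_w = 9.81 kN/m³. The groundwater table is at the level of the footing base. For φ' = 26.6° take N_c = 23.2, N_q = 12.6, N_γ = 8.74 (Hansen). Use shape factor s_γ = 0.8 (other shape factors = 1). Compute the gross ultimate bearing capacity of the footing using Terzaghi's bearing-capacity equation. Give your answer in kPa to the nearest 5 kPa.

Effective surcharge at the founding depth q = γ·D_f = 20.4 × 2.17 = 44.268 kPa.
The water table coincides with the base, so in the self-weight term γ → γ' = 11.49 kN/m³.
q_ult = q·N_q + 0.5·γ·B·N_γ·s_γ
     = 44.268 × 12.6 + 0.5 × 11.49 × 2.31 × 8.74 × 0.8
     = 557.78 + 92.79 = 650.57 kPa.

q_ult ≈ 650 kPa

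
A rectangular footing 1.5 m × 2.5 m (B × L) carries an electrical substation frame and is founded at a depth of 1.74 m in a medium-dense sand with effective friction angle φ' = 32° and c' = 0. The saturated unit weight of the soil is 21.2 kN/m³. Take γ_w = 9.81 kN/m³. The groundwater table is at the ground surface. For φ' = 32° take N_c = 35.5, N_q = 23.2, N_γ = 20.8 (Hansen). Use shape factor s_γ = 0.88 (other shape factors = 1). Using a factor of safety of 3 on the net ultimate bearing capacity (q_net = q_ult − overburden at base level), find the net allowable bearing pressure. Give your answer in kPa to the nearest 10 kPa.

q_all(net) ≈ 200 kPa

Water table at ground surface, so effective unit weight γ' = 21.2 − 9.81 = 11.39 kN/m³ is used throughout; overburden q = 11.39 × 1.74 = 19.819 kPa; the same γ' applies in the ½γBN_γ term.
Surcharge term q·N_q = 19.819 × 23.2 = 459.79 kPa; self-weight term 0.5·γ·B·N_γ·s_γ = 0.5 × 11.39 × 1.5 × 20.8 × 0.88 = 156.36 kPa.
q_ult = 459.79 + 156.36 = 616.15 kPa.
q_net = 616.15 − 19.819 = 596.33 kPa.
q_all(net) = 596.33 / 3 = 198.78 kPa.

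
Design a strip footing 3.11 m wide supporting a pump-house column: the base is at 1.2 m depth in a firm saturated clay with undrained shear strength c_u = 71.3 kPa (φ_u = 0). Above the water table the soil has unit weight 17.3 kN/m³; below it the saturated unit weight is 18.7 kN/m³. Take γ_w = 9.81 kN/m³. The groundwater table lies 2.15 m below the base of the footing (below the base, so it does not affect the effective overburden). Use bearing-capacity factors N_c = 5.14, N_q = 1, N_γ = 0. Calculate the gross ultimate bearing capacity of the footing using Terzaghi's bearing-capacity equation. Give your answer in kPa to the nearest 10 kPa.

q_ult ≈ 390 kPa

Effective surcharge at the founding depth q = γ·D_f = 17.3 × 1.2 = 20.76 kPa.
q_ult = c·N_c + q·N_q
     = 71.3 × 5.14 + 20.76 × 1
     = 366.48 + 20.76 = 387.24 kPa.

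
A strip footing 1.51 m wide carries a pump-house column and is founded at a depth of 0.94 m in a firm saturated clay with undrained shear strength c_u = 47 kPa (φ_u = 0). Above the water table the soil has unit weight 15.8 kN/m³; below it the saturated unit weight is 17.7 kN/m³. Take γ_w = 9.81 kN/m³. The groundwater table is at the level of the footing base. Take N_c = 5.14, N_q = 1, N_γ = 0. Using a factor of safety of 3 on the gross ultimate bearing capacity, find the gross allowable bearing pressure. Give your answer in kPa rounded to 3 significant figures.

q_all ≈ 85.5 kPa

q = γ·D_f = 15.8 × 0.94 = 14.852 kPa.
c·N_c = 47 × 5.14 = 241.58 kPa
q·N_q = 14.852 × 1 = 14.852 kPa
q_ult = 241.58 + 14.852 = 256.43 kPa.
q_all = 256.43 / 3 = 85.477 kPa.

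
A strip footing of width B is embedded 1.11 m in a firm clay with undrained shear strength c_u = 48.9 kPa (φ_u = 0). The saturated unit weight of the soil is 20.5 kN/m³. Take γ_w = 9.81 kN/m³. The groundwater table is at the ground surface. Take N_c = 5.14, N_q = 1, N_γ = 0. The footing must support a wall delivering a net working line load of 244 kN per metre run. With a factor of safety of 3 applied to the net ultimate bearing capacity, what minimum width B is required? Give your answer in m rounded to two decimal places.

B = 2.91 m

Water table at ground surface, so effective unit weight γ' = 20.5 − 9.81 = 10.69 kN/m³ is used throughout; overburden q = 10.69 × 1.11 = 11.866 kPa.
Cohesion term c·N_c = 48.9 × 5.14 = 251.35 kPa; surcharge term q·N_q = 11.866 × 1 = 11.866 kPa.
q_ult = 251.35 + 11.866 = 263.21 kPa.
For φ = 0 the ½γBN_γ term vanishes, so q_ult is independent of B. q_net = 263.21 − 11.866 = 251.35 kPa; q_all(net) = 251.35/3 = 83.782 kPa.
Required width B = w / q_all(net) = 244 / 83.782 = 2.912 m.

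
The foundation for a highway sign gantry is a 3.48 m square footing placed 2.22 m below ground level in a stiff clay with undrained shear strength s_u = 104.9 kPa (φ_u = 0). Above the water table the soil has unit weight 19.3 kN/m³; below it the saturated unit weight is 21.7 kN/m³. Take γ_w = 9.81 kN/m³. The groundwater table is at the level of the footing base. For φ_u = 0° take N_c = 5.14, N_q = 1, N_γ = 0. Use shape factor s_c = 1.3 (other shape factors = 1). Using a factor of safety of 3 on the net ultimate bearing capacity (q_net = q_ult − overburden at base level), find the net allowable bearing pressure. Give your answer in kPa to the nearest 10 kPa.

q = γ·D_f = 19.3 × 2.22 = 42.846 kPa.
c·N_c·s_c = 104.9 × 5.14 × 1.3 = 700.94 kPa
q·N_q = 42.846 × 1 = 42.846 kPa
q_ult = 700.94 + 42.846 = 743.79 kPa.
q_net = 743.79 − 42.846 = 700.94 kPa.
q_all(net) = 700.94 / 3 = 233.65 kPa.

q_all(net) ≈ 230 kPa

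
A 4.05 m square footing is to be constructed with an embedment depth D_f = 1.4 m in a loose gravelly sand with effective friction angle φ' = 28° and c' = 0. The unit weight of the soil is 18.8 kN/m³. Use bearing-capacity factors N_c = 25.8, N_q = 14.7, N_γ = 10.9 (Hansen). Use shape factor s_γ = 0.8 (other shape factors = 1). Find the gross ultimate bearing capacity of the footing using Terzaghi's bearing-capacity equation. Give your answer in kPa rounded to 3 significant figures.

Effective surcharge at the founding depth q = γ·D_f = 18.8 × 1.4 = 26.32 kPa.
q_ult = q·N_q + 0.5·γ·B·N_γ·s_γ
     = 26.32 × 14.7 + 0.5 × 18.8 × 4.05 × 10.9 × 0.8
     = 386.9 + 331.97 = 718.87 kPa.

q_ult ≈ 719 kPa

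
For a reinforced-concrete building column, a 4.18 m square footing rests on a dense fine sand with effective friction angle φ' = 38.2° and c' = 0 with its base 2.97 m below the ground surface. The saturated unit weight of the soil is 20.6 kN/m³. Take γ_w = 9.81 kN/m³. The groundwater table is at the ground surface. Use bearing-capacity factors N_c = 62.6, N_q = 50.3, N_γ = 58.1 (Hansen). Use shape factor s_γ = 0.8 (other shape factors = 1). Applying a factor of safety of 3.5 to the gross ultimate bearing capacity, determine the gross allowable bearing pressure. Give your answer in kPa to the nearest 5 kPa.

γ' = 20.6 − 9.81 = 10.79 kN/m³ (submerged throughout). q = 10.79 × 2.97 = 32.046 kPa; the same γ' applies in the ½γBN_γ term.
q·N_q = 32.046 × 50.3 = 1611.9 kPa
0.5·γ·B·N_γ·s_γ = 0.5 × 10.79 × 4.18 × 58.1 × 0.8 = 1048.2 kPa
q_ult = 1611.9 + 1048.2 = 2660.1 kPa.
q_all = q_ult / FS = 2660.1 / 3.5 = 760.03 kPa.

q_all ≈ 760 kPa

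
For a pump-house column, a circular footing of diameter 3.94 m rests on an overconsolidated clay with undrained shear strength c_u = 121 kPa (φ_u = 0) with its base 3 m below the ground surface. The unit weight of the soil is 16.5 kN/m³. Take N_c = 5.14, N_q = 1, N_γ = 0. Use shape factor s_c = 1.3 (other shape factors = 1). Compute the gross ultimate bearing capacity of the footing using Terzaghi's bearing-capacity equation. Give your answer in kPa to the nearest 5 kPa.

q_ult ≈ 860 kPa

Effective surcharge at the founding depth q = γ·D_f = 16.5 × 3 = 49.5 kPa.
q_ult = c·N_c·s_c + q·N_q
     = 121 × 5.14 × 1.3 + 49.5 × 1
     = 808.52 + 49.5 = 858.02 kPa.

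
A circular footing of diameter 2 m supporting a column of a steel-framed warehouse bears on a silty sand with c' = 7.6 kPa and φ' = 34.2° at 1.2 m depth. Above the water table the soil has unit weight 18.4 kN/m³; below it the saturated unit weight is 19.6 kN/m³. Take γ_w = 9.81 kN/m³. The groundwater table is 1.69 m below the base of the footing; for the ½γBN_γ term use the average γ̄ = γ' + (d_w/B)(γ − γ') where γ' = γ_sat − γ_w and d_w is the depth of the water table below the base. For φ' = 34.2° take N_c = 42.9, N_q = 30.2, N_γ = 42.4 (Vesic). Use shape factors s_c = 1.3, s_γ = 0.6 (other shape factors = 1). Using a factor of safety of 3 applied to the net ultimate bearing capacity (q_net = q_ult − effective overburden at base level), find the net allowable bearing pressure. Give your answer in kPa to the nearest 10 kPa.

q_all(net) ≈ 500 kPa

Overburden at base level: q = 18.4 × 1.2 = 22.08 kPa.
The water table is 1.69 m below the base (< B = 2 m), so the ½γBN_γ term uses γ̄ = γ' + (d_w/B)(γ − γ') = 9.79 + (1.69/2)(18.4 − 9.79) = 17.065 kN/m³.
Cohesion term c·N_c·s_c = 7.6 × 42.9 × 1.3 = 423.85 kPa; surcharge term q·N_q = 22.08 × 30.2 = 666.82 kPa; self-weight term 0.5·γ·B·N_γ·s_γ = 0.5 × 17.065 × 2 × 42.4 × 0.6 = 434.15 kPa.
q_ult = 423.85 + 666.82 + 434.15 = 1524.8 kPa.
Net ultimate: q_net = 1524.8 − 22.08 = 1502.7 kPa.
q_all(net) = 1502.7 / 3 = 500.91 kPa.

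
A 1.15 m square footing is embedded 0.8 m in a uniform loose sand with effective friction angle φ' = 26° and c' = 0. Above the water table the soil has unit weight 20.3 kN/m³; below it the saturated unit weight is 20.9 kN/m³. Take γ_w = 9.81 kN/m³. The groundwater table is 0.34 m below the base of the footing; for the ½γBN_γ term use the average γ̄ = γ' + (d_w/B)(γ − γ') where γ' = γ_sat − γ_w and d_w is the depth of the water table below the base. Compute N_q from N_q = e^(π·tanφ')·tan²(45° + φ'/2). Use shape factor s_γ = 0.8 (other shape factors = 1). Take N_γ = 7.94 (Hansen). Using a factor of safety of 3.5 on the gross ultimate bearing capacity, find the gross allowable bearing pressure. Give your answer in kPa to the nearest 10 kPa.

q_all ≈ 70 kPa

N_q = e^(π·tan26°)·tan²(58°) = 11.85.
q = γ·D_f = 20.3 × 0.8 = 16.24 kPa.
γ' = 11.09 kN/m³; averaging over the depth B below the base, γ̄ = γ' + (d_w/B)(γ − γ') = 13.813 kN/m³.
q·N_q = 16.24 × 11.854 = 192.51 kPa
0.5·γ·B·N_γ·s_γ = 0.5 × 13.813 × 1.15 × 7.94 × 0.8 = 50.45 kPa
q_ult = 192.51 + 50.45 = 242.96 kPa.
q_all = 242.96 / 3.5 = 69.418 kPa.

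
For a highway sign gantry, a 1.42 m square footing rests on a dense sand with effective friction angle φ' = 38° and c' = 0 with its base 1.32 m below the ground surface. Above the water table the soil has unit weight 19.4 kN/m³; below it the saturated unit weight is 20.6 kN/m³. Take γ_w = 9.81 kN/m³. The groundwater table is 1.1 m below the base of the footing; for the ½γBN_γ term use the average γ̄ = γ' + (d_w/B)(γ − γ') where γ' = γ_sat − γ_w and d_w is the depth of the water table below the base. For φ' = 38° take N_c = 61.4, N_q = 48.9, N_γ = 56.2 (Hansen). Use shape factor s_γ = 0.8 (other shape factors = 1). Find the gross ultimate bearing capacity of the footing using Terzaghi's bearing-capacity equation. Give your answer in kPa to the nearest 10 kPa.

q = γ·D_f = 19.4 × 1.32 = 25.608 kPa.
γ' = 10.79 kN/m³; averaging over the depth B below the base, γ̄ = γ' + (d_w/B)(γ − γ') = 17.46 kN/m³.
q·N_q = 25.608 × 48.9 = 1252.2 kPa
0.5·γ·B·N_γ·s_γ = 0.5 × 17.46 × 1.42 × 56.2 × 0.8 = 557.34 kPa
q_ult = 1252.2 + 557.34 = 1809.6 kPa.

q_ult ≈ 1810 kPa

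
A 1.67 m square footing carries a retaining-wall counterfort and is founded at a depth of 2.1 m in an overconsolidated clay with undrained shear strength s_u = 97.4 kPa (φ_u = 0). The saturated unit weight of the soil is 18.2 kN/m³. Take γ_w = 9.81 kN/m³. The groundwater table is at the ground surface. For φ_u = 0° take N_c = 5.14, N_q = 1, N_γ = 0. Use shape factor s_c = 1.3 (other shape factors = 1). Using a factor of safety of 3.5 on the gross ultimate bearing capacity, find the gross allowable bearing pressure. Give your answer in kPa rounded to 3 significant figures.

q_all ≈ 191 kPa

Water table at ground surface, so effective unit weight γ' = 18.2 − 9.81 = 8.39 kN/m³ is used throughout; overburden q = 8.39 × 2.1 = 17.619 kPa.
Cohesion term c·N_c·s_c = 97.4 × 5.14 × 1.3 = 650.83 kPa; surcharge term q·N_q = 17.619 × 1 = 17.619 kPa.
q_ult = 650.83 + 17.619 = 668.45 kPa.
q_all = 668.45 / 3.5 = 190.98 kPa.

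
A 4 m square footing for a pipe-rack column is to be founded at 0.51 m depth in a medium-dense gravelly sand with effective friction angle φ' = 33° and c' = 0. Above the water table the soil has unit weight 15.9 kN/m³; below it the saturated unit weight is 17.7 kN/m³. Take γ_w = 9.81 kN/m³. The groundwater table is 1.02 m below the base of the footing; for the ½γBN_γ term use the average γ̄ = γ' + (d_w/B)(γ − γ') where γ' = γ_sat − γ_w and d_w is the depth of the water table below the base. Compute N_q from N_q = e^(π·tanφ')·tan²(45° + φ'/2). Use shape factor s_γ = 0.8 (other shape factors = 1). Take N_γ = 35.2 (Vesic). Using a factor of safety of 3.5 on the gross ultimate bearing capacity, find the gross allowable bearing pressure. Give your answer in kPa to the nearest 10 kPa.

N_q = e^(π·tan33°)·tan²(61.5°) = 26.09.
q = γ·D_f = 15.9 × 0.51 = 8.109 kPa.
γ' = 7.89 kN/m³; averaging over the depth B below the base, γ̄ = γ' + (d_w/B)(γ − γ') = 9.9325 kN/m³.
q·N_q = 8.109 × 26.092 = 211.58 kPa
0.5·γ·B·N_γ·s_γ = 0.5 × 9.9325 × 4 × 35.2 × 0.8 = 559.4 kPa
q_ult = 211.58 + 559.4 = 770.98 kPa.
q_all = 770.98 / 3.5 = 220.28 kPa.

q_all ≈ 220 kPa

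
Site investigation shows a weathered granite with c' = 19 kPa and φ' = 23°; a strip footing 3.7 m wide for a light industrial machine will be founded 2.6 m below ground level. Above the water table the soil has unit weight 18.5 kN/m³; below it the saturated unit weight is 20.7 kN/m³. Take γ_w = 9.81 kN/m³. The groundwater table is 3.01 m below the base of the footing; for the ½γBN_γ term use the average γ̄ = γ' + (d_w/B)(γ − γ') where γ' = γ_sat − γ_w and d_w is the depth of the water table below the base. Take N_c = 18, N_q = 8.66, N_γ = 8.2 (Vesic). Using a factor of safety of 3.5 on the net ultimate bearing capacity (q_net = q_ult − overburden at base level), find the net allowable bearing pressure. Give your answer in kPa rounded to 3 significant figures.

Overburden at base level: q = 18.5 × 2.6 = 48.1 kPa.
The water table is 3.01 m below the base (< B = 3.7 m), so the ½γBN_γ term uses γ̄ = γ' + (d_w/B)(γ − γ') = 10.89 + (3.01/3.7)(18.5 − 10.89) = 17.081 kN/m³.
Cohesion term c·N_c = 19 × 18 = 342 kPa; surcharge term q·N_q = 48.1 × 8.66 = 416.55 kPa; self-weight term 0.5·γ·B·N_γ = 0.5 × 17.081 × 3.7 × 8.2 = 259.12 kPa.
q_ult = 342 + 416.55 + 259.12 = 1017.7 kPa.
q_net = 1017.7 − 48.1 = 969.56 kPa.
q_all(net) = 969.56 / 3.5 = 277.02 kPa.

q_all(net) ≈ 277 kPa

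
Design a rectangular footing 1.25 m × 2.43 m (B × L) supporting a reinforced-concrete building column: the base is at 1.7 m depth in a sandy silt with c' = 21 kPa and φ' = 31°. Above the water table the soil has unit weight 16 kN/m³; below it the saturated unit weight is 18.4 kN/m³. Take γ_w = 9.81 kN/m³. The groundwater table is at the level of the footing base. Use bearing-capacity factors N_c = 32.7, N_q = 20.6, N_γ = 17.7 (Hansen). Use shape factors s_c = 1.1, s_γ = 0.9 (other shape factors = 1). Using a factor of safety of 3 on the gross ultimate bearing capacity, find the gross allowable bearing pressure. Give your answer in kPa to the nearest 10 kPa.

q_all ≈ 470 kPa

Overburden at base level: q = 16 × 1.7 = 27.2 kPa.
Below the base the soil is submerged, so the ½γBN_γ term uses γ' = 18.4 − 9.81 = 8.59 kN/m³.
Cohesion term c·N_c·s_c = 21 × 32.7 × 1.1 = 755.37 kPa; surcharge term q·N_q = 27.2 × 20.6 = 560.32 kPa; self-weight term 0.5·γ·B·N_γ·s_γ = 0.5 × 8.59 × 1.25 × 17.7 × 0.9 = 85.524 kPa.
q_ult = 755.37 + 560.32 + 85.524 = 1401.2 kPa.
q_all = 1401.2 / 3 = 467.07 kPa.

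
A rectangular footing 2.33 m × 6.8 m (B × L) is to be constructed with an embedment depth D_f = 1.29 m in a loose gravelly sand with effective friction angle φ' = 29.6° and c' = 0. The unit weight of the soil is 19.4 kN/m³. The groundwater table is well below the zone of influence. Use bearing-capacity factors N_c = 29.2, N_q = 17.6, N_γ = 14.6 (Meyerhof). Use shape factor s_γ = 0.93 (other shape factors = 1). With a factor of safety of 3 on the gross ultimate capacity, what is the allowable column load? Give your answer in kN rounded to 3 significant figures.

P_all ≈ 3950 kN

q = γ·D_f = 19.4 × 1.29 = 25.026 kPa.
q·N_q = 25.026 × 17.6 = 440.46 kPa
0.5·γ·B·N_γ·s_γ = 0.5 × 19.4 × 2.33 × 14.6 × 0.93 = 306.88 kPa
q_ult = 440.46 + 306.88 = 747.33 kPa.
Gross allowable pressure q_all = 747.33 / 3 = 249.11 kPa.
Footing area = 15.844 m², so allowable column load = 249.11 × 15.844 = 3946.9 kN.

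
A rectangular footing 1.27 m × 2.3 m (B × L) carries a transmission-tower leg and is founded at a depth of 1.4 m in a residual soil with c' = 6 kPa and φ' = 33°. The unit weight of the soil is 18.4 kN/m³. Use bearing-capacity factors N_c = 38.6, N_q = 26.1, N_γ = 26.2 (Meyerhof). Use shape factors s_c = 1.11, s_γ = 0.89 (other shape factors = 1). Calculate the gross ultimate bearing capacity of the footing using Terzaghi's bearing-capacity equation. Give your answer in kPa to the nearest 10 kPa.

q_ult ≈ 1200 kPa

q = γ·D_f = 18.4 × 1.4 = 25.76 kPa.
c·N_c·s_c = 6 × 38.6 × 1.11 = 257.08 kPa
q·N_q = 25.76 × 26.1 = 672.34 kPa
0.5·γ·B·N_γ·s_γ = 0.5 × 18.4 × 1.27 × 26.2 × 0.89 = 272.45 kPa
q_ult = 257.08 + 672.34 + 272.45 = 1201.9 kPa.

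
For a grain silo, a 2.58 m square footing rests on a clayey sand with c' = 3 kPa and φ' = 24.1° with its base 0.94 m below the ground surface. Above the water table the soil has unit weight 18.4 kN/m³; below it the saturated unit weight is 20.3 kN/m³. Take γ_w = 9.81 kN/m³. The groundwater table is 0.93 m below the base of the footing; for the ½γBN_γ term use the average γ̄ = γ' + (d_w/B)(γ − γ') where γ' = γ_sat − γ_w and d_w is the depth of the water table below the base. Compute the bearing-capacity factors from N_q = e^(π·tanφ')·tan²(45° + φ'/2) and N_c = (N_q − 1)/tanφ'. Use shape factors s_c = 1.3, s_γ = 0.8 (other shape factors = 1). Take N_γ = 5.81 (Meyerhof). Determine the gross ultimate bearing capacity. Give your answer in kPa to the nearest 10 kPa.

tan24.1° = 0.4473, so N_q = e^(π×0.4473)·tan²(57.05°) = 4.077 × 2.38 = 9.7.
N_c = (9.7 − 1)/tan24.1° = 19.46.
q = γ·D_f = 18.4 × 0.94 = 17.296 kPa.
γ' = 10.49 kN/m³; averaging over the depth B below the base, γ̄ = γ' + (d_w/B)(γ − γ') = 13.341 kN/m³.
c·N_c·s_c = 3 × 19.458 × 1.3 = 75.884 kPa
q·N_q = 17.296 × 9.7038 = 167.84 kPa
0.5·γ·B·N_γ·s_γ = 0.5 × 13.341 × 2.58 × 5.81 × 0.8 = 79.993 kPa
q_ult = 75.884 + 167.84 + 79.993 = 323.71 kPa.

q_ult ≈ 320 kPa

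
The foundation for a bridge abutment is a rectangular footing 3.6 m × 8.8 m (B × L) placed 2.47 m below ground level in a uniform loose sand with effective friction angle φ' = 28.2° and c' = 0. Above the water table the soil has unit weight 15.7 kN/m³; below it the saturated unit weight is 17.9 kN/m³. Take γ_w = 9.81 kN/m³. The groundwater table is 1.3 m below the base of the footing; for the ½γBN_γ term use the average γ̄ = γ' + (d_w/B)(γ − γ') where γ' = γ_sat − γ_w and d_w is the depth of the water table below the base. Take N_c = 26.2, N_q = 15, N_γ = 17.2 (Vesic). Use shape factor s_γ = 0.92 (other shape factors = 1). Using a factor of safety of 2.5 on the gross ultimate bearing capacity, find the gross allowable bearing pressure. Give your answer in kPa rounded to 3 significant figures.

q = γ·D_f = 15.7 × 2.47 = 38.779 kPa.
γ' = 8.09 kN/m³; averaging over the depth B below the base, γ̄ = γ' + (d_w/B)(γ − γ') = 10.838 kN/m³.
q·N_q = 38.779 × 15 = 581.69 kPa
0.5·γ·B·N_γ·s_γ = 0.5 × 10.838 × 3.6 × 17.2 × 0.92 = 308.7 kPa
q_ult = 581.69 + 308.7 = 890.39 kPa.
q_all = 890.39 / 2.5 = 356.16 kPa.

q_all ≈ 356 kPa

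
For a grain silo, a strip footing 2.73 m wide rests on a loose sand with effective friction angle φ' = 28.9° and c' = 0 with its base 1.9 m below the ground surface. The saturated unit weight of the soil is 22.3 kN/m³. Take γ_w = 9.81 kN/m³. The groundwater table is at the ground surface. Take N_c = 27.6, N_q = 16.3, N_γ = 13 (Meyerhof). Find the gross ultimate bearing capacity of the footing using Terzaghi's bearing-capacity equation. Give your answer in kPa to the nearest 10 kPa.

Water table at ground surface, so effective unit weight γ' = 22.3 − 9.81 = 12.49 kN/m³ is used throughout; overburden q = 12.49 × 1.9 = 23.731 kPa; the same γ' applies in the ½γBN_γ term.
Surcharge term q·N_q = 23.731 × 16.3 = 386.82 kPa; self-weight term 0.5·γ·B·N_γ = 0.5 × 12.49 × 2.73 × 13 = 221.64 kPa.
q_ult = 386.82 + 221.64 = 608.45 kPa.

q_ult ≈ 610 kPa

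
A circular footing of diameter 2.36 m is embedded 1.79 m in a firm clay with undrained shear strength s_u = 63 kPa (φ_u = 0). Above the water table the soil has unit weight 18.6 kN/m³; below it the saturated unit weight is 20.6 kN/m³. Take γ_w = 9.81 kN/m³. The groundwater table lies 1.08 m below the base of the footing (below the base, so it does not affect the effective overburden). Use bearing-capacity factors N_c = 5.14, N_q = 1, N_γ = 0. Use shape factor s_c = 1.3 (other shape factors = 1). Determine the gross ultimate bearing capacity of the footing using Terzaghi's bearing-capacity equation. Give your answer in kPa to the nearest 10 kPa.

Overburden at base level: q = 18.6 × 1.79 = 33.294 kPa.
Cohesion term c·N_c·s_c = 63 × 5.14 × 1.3 = 420.97 kPa; surcharge term q·N_q = 33.294 × 1 = 33.294 kPa.
q_ult = 420.97 + 33.294 = 454.26 kPa.

q_ult ≈ 450 kPa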